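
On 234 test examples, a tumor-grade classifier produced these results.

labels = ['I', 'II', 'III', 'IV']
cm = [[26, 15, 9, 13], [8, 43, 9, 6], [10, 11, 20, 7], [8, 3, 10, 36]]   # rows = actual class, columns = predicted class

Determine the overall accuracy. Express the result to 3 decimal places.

Accuracy = trace / total = (26+43+20+36=125) / 234 = 125/234 = 0.534

0.534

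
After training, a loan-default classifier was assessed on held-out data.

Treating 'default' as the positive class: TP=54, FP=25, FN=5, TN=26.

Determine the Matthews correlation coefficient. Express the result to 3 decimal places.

0.471

MCC = (TP·TN − FP·FN) / √((TP+FP)(TP+FN)(TN+FP)(TN+FN))
Numerator = 54·26 − 25·5 = 1279
Denominator = √(79·59·51·31) = √7369041 = 2714.5978
MCC = 1279 / 2714.5978 = 0.471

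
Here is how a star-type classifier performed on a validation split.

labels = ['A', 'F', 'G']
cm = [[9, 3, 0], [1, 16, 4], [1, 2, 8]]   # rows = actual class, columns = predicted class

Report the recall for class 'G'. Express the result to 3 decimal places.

One-vs-rest for 'G': TP = diagonal; FP = other classes predicted 'G'; FN = 'G' predicted as other.
recall = TP/(TP+FN).
G: TP=8, FN=1+2=3 → 8/11 = 0.7273

0.727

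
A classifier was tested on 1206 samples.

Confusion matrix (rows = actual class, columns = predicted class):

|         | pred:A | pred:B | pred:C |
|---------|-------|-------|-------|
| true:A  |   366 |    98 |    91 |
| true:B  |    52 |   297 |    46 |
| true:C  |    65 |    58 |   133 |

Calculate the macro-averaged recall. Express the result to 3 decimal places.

Per-class recall (TP/(TP+FN)):
  A: TP=366, FN=98+91=189 → 366/555 = 0.6595
  B: TP=297, FN=52+46=98 → 297/395 = 0.7519
  C: TP=133, FN=65+58=123 → 133/256 = 0.5195
Macro-recall = mean = (0.6595 + 0.7519 + 0.5195) / 3 = 0.644

0.644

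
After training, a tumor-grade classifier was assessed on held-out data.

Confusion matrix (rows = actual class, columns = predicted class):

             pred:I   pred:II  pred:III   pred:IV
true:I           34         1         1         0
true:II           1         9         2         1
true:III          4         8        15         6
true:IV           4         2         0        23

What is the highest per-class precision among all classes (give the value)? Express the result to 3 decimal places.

0.833

Per-class precision (TP/(TP+FP)):
  I: TP=34, FP=1+4+4=9 → 34/43 = 0.7907
  II: TP=9, FP=1+8+2=11 → 9/20 = 0.4500
  III: TP=15, FP=1+2+0=3 → 15/18 = 0.8333
  IV: TP=23, FP=0+1+6=7 → 23/30 = 0.7667
Highest is class 'III' with precision = 0.833.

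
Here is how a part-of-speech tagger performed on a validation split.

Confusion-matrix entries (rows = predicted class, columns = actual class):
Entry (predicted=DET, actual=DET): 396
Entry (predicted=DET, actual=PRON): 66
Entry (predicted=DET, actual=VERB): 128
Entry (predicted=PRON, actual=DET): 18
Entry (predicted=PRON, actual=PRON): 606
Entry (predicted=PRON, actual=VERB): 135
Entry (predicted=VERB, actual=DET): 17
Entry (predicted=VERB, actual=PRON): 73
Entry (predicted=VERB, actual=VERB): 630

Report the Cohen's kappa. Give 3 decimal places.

0.679

Observed agreement pₒ = trace/N = 1632/2069 = 0.7888
Expected agreement pₑ = Σ (rowᵢ·colᵢ)/N² = (431·590 + 745·759 + 893·720)/2069² = 0.3417
κ = (pₒ − pₑ)/(1 − pₑ) = (0.7888 − 0.3417)/(1 − 0.3417) = 0.679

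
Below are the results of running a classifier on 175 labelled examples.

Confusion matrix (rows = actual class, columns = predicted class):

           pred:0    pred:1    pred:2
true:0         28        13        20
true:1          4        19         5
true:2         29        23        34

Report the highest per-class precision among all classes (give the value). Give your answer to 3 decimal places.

Per-class precision (TP/(TP+FP)):
  0: TP=28, FP=4+29=33 → 28/61 = 0.4590
  1: TP=19, FP=13+23=36 → 19/55 = 0.3455
  2: TP=34, FP=20+5=25 → 34/59 = 0.5763
Highest is class '2' with precision = 0.576.

0.576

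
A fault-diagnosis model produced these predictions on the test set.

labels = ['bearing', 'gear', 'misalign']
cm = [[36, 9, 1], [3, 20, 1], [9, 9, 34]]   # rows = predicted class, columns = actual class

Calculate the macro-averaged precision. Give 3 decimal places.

Per-class precision (TP/(TP+FP)):
  bearing: TP=36, FP=9+1=10 → 36/46 = 0.7826
  gear: TP=20, FP=3+1=4 → 20/24 = 0.8333
  misalign: TP=34, FP=9+9=18 → 34/52 = 0.6538
Macro-precision = mean = (0.7826 + 0.8333 + 0.6538) / 3 = 0.757

0.757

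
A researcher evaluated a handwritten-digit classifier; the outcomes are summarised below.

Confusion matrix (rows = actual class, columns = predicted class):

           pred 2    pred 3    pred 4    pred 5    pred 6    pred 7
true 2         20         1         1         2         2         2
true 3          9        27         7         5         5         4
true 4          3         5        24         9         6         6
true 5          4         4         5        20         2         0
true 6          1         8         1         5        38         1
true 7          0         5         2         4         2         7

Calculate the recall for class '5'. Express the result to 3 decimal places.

One-vs-rest for '5': TP = diagonal; FP = other classes predicted '5'; FN = '5' predicted as other.
recall = TP/(TP+FN).
5: TP=20, FN=4+4+5+2+0=15 → 20/35 = 0.5714

0.571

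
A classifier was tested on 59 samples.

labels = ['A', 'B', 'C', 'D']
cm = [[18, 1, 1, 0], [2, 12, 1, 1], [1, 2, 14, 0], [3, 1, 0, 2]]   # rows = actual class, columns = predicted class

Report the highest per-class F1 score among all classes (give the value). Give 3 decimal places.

0.848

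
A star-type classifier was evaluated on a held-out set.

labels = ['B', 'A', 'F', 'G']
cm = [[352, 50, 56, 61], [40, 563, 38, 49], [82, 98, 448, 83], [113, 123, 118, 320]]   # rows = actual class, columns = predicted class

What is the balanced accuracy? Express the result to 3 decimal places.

0.650

Balanced accuracy = mean of per-class recall.
  B: recall = 352/519 = 0.6782
  A: recall = 563/690 = 0.8159
  F: recall = 448/711 = 0.6301
  G: recall = 320/674 = 0.4748
Mean = (0.6782 + 0.8159 + 0.6301 + 0.4748) / 4 = 0.650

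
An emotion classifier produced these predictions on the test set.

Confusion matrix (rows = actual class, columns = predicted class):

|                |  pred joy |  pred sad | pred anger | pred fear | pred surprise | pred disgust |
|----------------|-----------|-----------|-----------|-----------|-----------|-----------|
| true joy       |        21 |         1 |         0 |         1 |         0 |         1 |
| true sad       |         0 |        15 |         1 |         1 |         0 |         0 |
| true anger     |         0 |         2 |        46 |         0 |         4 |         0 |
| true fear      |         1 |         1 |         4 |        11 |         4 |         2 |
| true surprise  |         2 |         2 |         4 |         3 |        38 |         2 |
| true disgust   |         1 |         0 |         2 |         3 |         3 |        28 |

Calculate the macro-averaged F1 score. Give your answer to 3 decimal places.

0.762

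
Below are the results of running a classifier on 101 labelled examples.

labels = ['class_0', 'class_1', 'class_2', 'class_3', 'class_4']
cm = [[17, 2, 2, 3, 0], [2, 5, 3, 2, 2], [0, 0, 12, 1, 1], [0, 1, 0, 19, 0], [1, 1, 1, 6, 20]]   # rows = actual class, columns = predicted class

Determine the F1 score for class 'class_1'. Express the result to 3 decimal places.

Take TP from the diagonal, FP from the rest of the 'class_1' prediction marginal, FN from the rest of the 'class_1' actual marginal.
F1 score = 2·TP/(2·TP+FP+FN).
class_1: TP=5, FP=2+0+1+1=4, FN=2+3+2+2=9 → 10/23 = 0.4348

0.435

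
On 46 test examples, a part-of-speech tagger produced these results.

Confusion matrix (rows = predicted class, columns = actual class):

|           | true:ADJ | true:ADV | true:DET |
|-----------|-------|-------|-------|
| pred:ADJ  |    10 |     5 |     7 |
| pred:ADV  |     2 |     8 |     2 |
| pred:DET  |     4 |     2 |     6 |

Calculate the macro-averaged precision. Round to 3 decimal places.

0.540

Per-class precision (TP/(TP+FP)):
  ADJ: TP=10, FP=5+7=12 → 10/22 = 0.4545
  ADV: TP=8, FP=2+2=4 → 8/12 = 0.6667
  DET: TP=6, FP=4+2=6 → 6/12 = 0.5000
Macro-precision = mean = (0.4545 + 0.6667 + 0.5000) / 3 = 0.540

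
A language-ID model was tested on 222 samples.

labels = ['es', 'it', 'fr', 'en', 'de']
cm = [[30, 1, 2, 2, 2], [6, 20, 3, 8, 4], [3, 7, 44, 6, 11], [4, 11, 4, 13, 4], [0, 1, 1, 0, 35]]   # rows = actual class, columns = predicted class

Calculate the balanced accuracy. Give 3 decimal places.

0.645

Balanced accuracy = mean of per-class recall.
  es: recall = 30/37 = 0.8108
  it: recall = 20/41 = 0.4878
  fr: recall = 44/71 = 0.6197
  en: recall = 13/36 = 0.3611
  de: recall = 35/37 = 0.9459
Mean = (0.8108 + 0.4878 + 0.6197 + 0.3611 + 0.9459) / 5 = 0.645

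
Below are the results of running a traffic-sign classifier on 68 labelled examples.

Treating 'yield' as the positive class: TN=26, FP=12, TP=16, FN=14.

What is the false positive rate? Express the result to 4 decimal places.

0.3158

FPR = FP/(FP+TN) = 12/(12+26) = 0.3158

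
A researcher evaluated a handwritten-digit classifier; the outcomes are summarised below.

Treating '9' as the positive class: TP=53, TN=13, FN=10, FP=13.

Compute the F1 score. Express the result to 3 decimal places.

Precision = TP/(TP+FP) = 53/66 = 0.8030
Recall = TP/(TP+FN) = 53/63 = 0.8413
F1 = 2·TP/(2·TP+FP+FN) = 106/129 = 0.822

0.822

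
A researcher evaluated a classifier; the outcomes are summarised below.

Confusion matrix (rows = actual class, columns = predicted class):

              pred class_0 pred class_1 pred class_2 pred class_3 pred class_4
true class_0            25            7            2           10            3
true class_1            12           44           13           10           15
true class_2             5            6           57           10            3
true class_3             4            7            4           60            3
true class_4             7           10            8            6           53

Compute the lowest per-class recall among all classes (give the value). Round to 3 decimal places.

0.468

Per-class recall (TP/(TP+FN)):
  class_0: TP=25, FN=7+2+10+3=22 → 25/47 = 0.5319
  class_1: TP=44, FN=12+13+10+15=50 → 44/94 = 0.4681
  class_2: TP=57, FN=5+6+10+3=24 → 57/81 = 0.7037
  class_3: TP=60, FN=4+7+4+3=18 → 60/78 = 0.7692
  class_4: TP=53, FN=7+10+8+6=31 → 53/84 = 0.6310
Lowest is class 'class_1' with recall = 0.468.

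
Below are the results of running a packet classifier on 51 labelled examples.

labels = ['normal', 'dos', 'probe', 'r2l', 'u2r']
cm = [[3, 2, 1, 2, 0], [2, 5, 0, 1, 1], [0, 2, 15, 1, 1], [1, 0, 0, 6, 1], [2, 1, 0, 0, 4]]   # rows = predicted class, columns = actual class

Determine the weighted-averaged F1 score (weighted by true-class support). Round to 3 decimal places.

Per-class F1 score (2·TP/(2·TP+FP+FN)):
  normal: TP=3, FP=2+1+2+0=5, FN=2+0+1+2=5 → 6/16 = 0.3750
  dos: TP=5, FP=2+0+1+1=4, FN=2+2+0+1=5 → 10/19 = 0.5263
  probe: TP=15, FP=0+2+1+1=4, FN=1+0+0+0=1 → 30/35 = 0.8571
  r2l: TP=6, FP=1+0+0+1=2, FN=2+1+1+0=4 → 12/18 = 0.6667
  u2r: TP=4, FP=2+1+0+0=3, FN=0+1+1+1=3 → 8/14 = 0.5714
Weighted-F1 score = Σ (supportᵢ/N)·F1 scoreᵢ with N=51: (8/51)·0.3750 + (10/51)·0.5263 + (16/51)·0.8571 + (10/51)·0.6667 + (7/51)·0.5714 = 0.640

0.640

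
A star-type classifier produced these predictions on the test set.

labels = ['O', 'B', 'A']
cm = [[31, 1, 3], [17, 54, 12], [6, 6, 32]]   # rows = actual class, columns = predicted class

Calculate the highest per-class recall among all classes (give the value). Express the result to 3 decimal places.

Per-class recall (TP/(TP+FN)):
  O: TP=31, FN=1+3=4 → 31/35 = 0.8857
  B: TP=54, FN=17+12=29 → 54/83 = 0.6506
  A: TP=32, FN=6+6=12 → 32/44 = 0.7273
Highest is class 'O' with recall = 0.886.

0.886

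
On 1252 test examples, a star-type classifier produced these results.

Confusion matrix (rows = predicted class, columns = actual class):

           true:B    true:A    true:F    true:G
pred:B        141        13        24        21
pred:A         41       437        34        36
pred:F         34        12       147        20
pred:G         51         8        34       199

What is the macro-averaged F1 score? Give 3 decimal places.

0.704

Per-class F1 score (2·TP/(2·TP+FP+FN)):
  B: TP=141, FP=13+24+21=58, FN=41+34+51=126 → 282/466 = 0.6052
  A: TP=437, FP=41+34+36=111, FN=13+12+8=33 → 874/1018 = 0.8585
  F: TP=147, FP=34+12+20=66, FN=24+34+34=92 → 294/452 = 0.6504
  G: TP=199, FP=51+8+34=93, FN=21+36+20=77 → 398/568 = 0.7007
Macro-F1 score = mean = (0.6052 + 0.8585 + 0.6504 + 0.7007) / 4 = 0.704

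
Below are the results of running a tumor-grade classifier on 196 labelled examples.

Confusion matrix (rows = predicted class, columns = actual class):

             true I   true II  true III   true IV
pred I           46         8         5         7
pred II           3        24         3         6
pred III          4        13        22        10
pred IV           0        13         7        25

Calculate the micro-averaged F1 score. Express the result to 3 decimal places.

Micro-averaging pools counts across classes: ΣTP=117, ΣFP=79, ΣFN=79.
Micro-F1 score = 2·TP/(2·TP+FP+FN) on pooled counts = 0.597 (equals overall accuracy in single-label multiclass).

0.597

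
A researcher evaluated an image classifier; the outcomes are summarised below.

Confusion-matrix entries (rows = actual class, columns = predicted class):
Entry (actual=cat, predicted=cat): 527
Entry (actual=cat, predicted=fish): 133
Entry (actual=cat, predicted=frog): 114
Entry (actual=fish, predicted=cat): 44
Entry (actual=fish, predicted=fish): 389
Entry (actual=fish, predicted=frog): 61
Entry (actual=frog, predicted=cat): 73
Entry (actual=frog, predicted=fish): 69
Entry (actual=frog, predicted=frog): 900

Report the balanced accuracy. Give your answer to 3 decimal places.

0.777

Balanced accuracy = mean of per-class recall.
  cat: recall = 527/774 = 0.6809
  fish: recall = 389/494 = 0.7874
  frog: recall = 900/1042 = 0.8637
Mean = (0.6809 + 0.7874 + 0.8637) / 3 = 0.777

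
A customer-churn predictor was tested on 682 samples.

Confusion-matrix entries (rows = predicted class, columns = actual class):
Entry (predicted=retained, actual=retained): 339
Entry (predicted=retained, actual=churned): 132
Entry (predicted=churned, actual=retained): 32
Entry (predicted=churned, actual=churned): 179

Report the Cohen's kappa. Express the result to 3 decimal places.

0.502

Observed agreement pₒ = trace/N = 518/682 = 0.7595
Expected agreement pₑ = Σ (rowᵢ·colᵢ)/N² = (371·471 + 311·211)/682² = 0.5168
κ = (pₒ − pₑ)/(1 − pₑ) = (0.7595 − 0.5168)/(1 − 0.5168) = 0.502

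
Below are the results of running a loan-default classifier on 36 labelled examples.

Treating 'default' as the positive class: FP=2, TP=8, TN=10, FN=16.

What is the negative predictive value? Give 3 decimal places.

0.385

NPV = TN/(TN+FN) = 10/(10+16) = 0.385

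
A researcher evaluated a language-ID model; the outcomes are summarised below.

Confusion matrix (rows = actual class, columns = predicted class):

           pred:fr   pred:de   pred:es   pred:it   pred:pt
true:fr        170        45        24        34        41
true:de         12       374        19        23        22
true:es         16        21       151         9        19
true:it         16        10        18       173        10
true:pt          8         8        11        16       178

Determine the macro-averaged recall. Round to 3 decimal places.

0.728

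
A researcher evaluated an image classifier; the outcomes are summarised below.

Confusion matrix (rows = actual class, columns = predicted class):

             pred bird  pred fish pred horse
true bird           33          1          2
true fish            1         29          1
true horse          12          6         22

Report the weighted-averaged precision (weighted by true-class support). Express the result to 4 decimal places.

0.8037

Per-class precision (TP/(TP+FP)):
  bird: TP=33, FP=1+12=13 → 33/46 = 0.71739
  fish: TP=29, FP=1+6=7 → 29/36 = 0.80556
  horse: TP=22, FP=2+1=3 → 22/25 = 0.88000
Weighted-precision = Σ (supportᵢ/N)·precisionᵢ with N=107: (36/107)·0.71739 + (31/107)·0.80556 + (40/107)·0.88000 = 0.8037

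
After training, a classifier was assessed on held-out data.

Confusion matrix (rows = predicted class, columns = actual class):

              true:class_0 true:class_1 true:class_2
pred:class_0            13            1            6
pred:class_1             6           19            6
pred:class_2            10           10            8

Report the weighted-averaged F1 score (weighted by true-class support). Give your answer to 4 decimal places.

Per-class F1 score (2·TP/(2·TP+FP+FN)):
  class_0: TP=13, FP=1+6=7, FN=6+10=16 → 26/49 = 0.53061
  class_1: TP=19, FP=6+6=12, FN=1+10=11 → 38/61 = 0.62295
  class_2: TP=8, FP=10+10=20, FN=6+6=12 → 16/48 = 0.33333
Weighted-F1 score = Σ (supportᵢ/N)·F1 scoreᵢ with N=79: (29/79)·0.53061 + (30/79)·0.62295 + (20/79)·0.33333 = 0.5157

0.5157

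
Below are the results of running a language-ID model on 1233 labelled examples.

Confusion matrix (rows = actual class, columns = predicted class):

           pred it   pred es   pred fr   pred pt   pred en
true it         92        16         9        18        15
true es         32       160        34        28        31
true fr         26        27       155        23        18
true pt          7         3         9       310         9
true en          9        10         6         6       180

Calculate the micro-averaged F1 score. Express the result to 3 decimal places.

0.727

Micro-averaging pools counts across classes: ΣTP=897, ΣFP=336, ΣFN=336.
Micro-F1 score = 2·TP/(2·TP+FP+FN) on pooled counts = 0.727 (equals overall accuracy in single-label multiclass).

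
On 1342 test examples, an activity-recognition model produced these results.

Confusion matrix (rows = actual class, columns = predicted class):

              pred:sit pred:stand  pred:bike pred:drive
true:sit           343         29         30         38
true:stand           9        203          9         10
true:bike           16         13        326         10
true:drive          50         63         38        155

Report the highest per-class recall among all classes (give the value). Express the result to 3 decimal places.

Per-class recall (TP/(TP+FN)):
  sit: TP=343, FN=29+30+38=97 → 343/440 = 0.7795
  stand: TP=203, FN=9+9+10=28 → 203/231 = 0.8788
  bike: TP=326, FN=16+13+10=39 → 326/365 = 0.8932
  drive: TP=155, FN=50+63+38=151 → 155/306 = 0.5065
Highest is class 'bike' with recall = 0.893.

0.893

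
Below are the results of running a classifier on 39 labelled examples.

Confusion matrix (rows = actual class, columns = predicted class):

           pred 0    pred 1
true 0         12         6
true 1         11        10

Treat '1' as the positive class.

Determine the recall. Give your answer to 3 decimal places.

0.476

Recall = TP/(TP+FN) = 10/(10+11) = 10/21 = 0.476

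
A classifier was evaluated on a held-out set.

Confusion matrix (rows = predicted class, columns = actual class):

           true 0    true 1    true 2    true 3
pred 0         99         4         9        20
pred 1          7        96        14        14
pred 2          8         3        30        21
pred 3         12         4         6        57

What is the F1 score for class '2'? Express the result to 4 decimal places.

0.4959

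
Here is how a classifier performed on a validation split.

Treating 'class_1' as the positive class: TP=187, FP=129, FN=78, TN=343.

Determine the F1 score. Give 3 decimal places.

0.644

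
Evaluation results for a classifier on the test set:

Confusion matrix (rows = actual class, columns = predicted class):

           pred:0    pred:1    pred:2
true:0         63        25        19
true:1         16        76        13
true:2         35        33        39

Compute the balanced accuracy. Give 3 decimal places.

0.559

Balanced accuracy = mean of per-class recall.
  0: recall = 63/107 = 0.5888
  1: recall = 76/105 = 0.7238
  2: recall = 39/107 = 0.3645
Mean = (0.5888 + 0.7238 + 0.3645) / 3 = 0.559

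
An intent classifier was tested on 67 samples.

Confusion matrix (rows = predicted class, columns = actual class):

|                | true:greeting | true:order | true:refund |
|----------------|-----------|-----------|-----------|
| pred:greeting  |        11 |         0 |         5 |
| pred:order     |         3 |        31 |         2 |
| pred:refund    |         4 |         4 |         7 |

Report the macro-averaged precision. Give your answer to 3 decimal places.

Per-class precision (TP/(TP+FP)):
  greeting: TP=11, FP=0+5=5 → 11/16 = 0.6875
  order: TP=31, FP=3+2=5 → 31/36 = 0.8611
  refund: TP=7, FP=4+4=8 → 7/15 = 0.4667
Macro-precision = mean = (0.6875 + 0.8611 + 0.4667) / 3 = 0.672

0.672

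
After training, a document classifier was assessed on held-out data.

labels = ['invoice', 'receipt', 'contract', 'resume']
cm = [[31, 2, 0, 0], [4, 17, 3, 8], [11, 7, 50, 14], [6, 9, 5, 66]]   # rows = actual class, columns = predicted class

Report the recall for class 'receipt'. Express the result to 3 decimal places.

recall = TP/(TP+FN).
receipt: TP=17, FN=4+3+8=15 → 17/32 = 0.5313

0.531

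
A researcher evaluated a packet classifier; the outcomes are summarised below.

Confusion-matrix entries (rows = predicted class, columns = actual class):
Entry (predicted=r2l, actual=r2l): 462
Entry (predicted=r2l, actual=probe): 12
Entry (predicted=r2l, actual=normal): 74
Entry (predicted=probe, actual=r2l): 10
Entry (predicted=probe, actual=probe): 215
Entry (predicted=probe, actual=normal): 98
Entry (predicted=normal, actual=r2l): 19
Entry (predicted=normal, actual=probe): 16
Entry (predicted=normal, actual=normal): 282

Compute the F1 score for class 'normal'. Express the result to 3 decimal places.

One-vs-rest for 'normal': TP = diagonal; FP = other classes predicted 'normal'; FN = 'normal' predicted as other.
F1 score = 2·TP/(2·TP+FP+FN).
normal: TP=282, FP=19+16=35, FN=74+98=172 → 564/771 = 0.7315

0.732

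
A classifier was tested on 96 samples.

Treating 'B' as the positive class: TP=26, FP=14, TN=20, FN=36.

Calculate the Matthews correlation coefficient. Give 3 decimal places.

0.007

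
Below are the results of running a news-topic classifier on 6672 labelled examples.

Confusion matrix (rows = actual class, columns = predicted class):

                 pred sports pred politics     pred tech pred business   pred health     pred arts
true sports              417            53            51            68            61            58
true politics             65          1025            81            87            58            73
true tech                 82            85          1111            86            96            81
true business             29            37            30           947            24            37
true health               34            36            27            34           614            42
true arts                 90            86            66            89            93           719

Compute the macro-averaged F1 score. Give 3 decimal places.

0.711

Per-class F1 score (2·TP/(2·TP+FP+FN)):
  sports: TP=417, FP=65+82+29+34+90=300, FN=53+51+68+61+58=291 → 834/1425 = 0.5853
  politics: TP=1025, FP=53+85+37+36+86=297, FN=65+81+87+58+73=364 → 2050/2711 = 0.7562
  tech: TP=1111, FP=51+81+30+27+66=255, FN=82+85+86+96+81=430 → 2222/2907 = 0.7644
  business: TP=947, FP=68+87+86+34+89=364, FN=29+37+30+24+37=157 → 1894/2415 = 0.7843
  health: TP=614, FP=61+58+96+24+93=332, FN=34+36+27+34+42=173 → 1228/1733 = 0.7086
  arts: TP=719, FP=58+73+81+37+42=291, FN=90+86+66+89+93=424 → 1438/2153 = 0.6679
Macro-F1 score = mean = (0.5853 + 0.7562 + 0.7644 + 0.7843 + 0.7086 + 0.6679) / 6 = 0.711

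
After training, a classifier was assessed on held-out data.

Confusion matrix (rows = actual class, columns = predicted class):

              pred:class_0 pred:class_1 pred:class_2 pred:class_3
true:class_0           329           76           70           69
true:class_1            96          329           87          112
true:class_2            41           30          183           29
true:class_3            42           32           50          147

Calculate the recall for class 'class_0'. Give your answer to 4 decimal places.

recall = TP/(TP+FN).
class_0: TP=329, FN=76+70+69=215 → 329/544 = 0.60478

0.6048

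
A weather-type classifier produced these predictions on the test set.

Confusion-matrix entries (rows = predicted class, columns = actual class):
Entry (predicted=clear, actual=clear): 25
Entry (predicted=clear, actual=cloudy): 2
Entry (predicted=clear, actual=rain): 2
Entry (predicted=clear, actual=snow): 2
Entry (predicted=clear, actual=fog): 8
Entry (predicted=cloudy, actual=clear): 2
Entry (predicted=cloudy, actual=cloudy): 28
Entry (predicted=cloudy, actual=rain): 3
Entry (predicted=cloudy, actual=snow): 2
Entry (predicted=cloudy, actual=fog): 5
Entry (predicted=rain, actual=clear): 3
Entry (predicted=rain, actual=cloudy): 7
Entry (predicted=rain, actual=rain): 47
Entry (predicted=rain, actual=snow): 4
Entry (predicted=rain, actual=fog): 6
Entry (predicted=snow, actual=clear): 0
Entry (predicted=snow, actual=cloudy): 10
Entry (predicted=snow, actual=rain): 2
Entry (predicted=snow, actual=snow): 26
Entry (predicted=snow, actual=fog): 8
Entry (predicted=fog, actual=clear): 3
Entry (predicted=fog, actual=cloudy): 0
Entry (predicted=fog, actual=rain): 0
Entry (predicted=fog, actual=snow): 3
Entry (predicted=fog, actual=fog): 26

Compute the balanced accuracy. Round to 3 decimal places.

Balanced accuracy = mean of per-class recall.
  clear: recall = 25/33 = 0.7576
  cloudy: recall = 28/47 = 0.5957
  rain: recall = 47/54 = 0.8704
  snow: recall = 26/37 = 0.7027
  fog: recall = 26/53 = 0.4906
Mean = (0.7576 + 0.5957 + 0.8704 + 0.7027 + 0.4906) / 5 = 0.683

0.683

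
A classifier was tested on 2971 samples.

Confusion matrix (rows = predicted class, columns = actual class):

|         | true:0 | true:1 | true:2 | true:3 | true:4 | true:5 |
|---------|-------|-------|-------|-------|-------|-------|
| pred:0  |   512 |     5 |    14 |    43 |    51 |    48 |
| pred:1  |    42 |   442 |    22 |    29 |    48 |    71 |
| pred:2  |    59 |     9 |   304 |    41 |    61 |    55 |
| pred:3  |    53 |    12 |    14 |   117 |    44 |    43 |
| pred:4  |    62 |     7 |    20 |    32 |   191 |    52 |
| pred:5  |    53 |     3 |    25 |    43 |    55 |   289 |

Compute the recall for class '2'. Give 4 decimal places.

0.7619

One-vs-rest for '2': TP = diagonal; FP = other classes predicted '2'; FN = '2' predicted as other.
recall = TP/(TP+FN).
2: TP=304, FN=14+22+14+20+25=95 → 304/399 = 0.76190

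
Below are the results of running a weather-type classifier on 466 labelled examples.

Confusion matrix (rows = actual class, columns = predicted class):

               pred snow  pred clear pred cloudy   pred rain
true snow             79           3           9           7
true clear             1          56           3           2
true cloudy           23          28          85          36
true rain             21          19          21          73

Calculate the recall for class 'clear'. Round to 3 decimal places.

Take TP from the diagonal, FP from the rest of the 'clear' prediction marginal, FN from the rest of the 'clear' actual marginal.
recall = TP/(TP+FN).
clear: TP=56, FN=1+3+2=6 → 56/62 = 0.9032

0.903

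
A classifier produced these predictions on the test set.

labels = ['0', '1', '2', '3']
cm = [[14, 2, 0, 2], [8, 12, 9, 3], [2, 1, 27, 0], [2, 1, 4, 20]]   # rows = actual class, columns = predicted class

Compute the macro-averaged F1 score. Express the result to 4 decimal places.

0.6693

Per-class F1 score (2·TP/(2·TP+FP+FN)):
  0: TP=14, FP=8+2+2=12, FN=2+0+2=4 → 28/44 = 0.63636
  1: TP=12, FP=2+1+1=4, FN=8+9+3=20 → 24/48 = 0.50000
  2: TP=27, FP=0+9+4=13, FN=2+1+0=3 → 54/70 = 0.77143
  3: TP=20, FP=2+3+0=5, FN=2+1+4=7 → 40/52 = 0.76923
Macro-F1 score = mean = (0.63636 + 0.50000 + 0.77143 + 0.76923) / 4 = 0.6693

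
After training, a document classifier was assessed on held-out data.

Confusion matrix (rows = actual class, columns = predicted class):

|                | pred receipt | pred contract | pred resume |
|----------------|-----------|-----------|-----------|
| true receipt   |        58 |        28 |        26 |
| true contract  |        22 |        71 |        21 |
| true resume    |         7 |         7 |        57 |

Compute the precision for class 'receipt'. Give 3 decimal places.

0.667

precision = TP/(TP+FP).
receipt: TP=58, FP=22+7=29 → 58/87 = 0.6667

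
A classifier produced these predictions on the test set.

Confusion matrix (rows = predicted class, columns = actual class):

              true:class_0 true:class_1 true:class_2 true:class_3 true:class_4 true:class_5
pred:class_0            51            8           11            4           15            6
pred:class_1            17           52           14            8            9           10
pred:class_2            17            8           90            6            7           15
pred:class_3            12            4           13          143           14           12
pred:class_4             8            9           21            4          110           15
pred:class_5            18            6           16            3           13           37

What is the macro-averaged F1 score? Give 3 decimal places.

0.569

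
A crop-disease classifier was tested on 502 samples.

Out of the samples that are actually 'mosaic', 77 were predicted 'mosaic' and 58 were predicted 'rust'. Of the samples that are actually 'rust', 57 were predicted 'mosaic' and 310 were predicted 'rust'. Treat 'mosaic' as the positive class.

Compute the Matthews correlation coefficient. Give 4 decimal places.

0.4160

MCC = (TP·TN − FP·FN) / √((TP+FP)(TP+FN)(TN+FP)(TN+FN))
Numerator = 77·310 − 57·58 = 20564
Denominator = √(134·135·367·368) = √2443163040 = 49428.3627
MCC = 20564 / 49428.3627 = 0.4160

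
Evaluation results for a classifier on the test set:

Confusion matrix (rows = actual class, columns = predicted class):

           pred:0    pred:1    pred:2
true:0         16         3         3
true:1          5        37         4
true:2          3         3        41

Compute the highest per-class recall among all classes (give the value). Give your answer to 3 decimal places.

Per-class recall (TP/(TP+FN)):
  0: TP=16, FN=3+3=6 → 16/22 = 0.7273
  1: TP=37, FN=5+4=9 → 37/46 = 0.8043
  2: TP=41, FN=3+3=6 → 41/47 = 0.8723
Highest is class '2' with recall = 0.872.

0.872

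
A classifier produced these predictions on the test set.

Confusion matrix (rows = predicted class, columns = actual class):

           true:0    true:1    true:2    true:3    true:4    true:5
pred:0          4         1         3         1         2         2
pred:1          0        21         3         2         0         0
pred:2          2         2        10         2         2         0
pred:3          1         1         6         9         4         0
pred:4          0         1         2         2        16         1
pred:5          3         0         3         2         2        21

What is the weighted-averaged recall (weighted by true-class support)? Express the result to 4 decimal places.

0.6183

Per-class recall (TP/(TP+FN)):
  0: TP=4, FN=0+2+1+0+3=6 → 4/10 = 0.40000
  1: TP=21, FN=1+2+1+1+0=5 → 21/26 = 0.80769
  2: TP=10, FN=3+3+6+2+3=17 → 10/27 = 0.37037
  3: TP=9, FN=1+2+2+2+2=9 → 9/18 = 0.50000
  4: TP=16, FN=2+0+2+4+2=10 → 16/26 = 0.61538
  5: TP=21, FN=2+0+0+0+1=3 → 21/24 = 0.87500
Weighted-recall = Σ (supportᵢ/N)·recallᵢ with N=131: (10/131)·0.40000 + (26/131)·0.80769 + (27/131)·0.37037 + (18/131)·0.50000 + (26/131)·0.61538 + (24/131)·0.87500 = 0.6183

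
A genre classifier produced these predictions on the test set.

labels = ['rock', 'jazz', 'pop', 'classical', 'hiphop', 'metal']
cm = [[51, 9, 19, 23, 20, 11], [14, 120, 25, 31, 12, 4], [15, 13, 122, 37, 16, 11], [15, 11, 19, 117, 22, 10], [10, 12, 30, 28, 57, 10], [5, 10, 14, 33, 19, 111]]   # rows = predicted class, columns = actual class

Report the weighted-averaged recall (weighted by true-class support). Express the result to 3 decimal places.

Per-class recall (TP/(TP+FN)):
  rock: TP=51, FN=14+15+15+10+5=59 → 51/110 = 0.4636
  jazz: TP=120, FN=9+13+11+12+10=55 → 120/175 = 0.6857
  pop: TP=122, FN=19+25+19+30+14=107 → 122/229 = 0.5328
  classical: TP=117, FN=23+31+37+28+33=152 → 117/269 = 0.4349
  hiphop: TP=57, FN=20+12+16+22+19=89 → 57/146 = 0.3904
  metal: TP=111, FN=11+4+11+10+10=46 → 111/157 = 0.7070
Weighted-recall = Σ (supportᵢ/N)·recallᵢ with N=1086: (110/1086)·0.4636 + (175/1086)·0.6857 + (229/1086)·0.5328 + (269/1086)·0.4349 + (146/1086)·0.3904 + (157/1086)·0.7070 = 0.532

0.532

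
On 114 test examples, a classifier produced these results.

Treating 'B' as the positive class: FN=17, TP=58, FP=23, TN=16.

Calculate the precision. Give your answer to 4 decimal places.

0.7160

Precision = TP/(TP+FP) = 58/(58+23) = 58/81 = 0.7160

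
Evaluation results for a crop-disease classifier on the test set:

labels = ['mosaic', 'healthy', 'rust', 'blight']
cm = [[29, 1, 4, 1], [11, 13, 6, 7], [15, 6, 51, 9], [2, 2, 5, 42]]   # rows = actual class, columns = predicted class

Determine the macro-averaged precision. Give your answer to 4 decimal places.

Per-class precision (TP/(TP+FP)):
  mosaic: TP=29, FP=11+15+2=28 → 29/57 = 0.50877
  healthy: TP=13, FP=1+6+2=9 → 13/22 = 0.59091
  rust: TP=51, FP=4+6+5=15 → 51/66 = 0.77273
  blight: TP=42, FP=1+7+9=17 → 42/59 = 0.71186
Macro-precision = mean = (0.50877 + 0.59091 + 0.77273 + 0.71186) / 4 = 0.6461

0.6461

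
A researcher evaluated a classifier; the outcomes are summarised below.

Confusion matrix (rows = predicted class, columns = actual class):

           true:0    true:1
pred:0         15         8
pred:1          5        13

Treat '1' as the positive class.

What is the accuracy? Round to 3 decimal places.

0.683

Accuracy = (TP+TN)/N = (13+15)/41 = 0.683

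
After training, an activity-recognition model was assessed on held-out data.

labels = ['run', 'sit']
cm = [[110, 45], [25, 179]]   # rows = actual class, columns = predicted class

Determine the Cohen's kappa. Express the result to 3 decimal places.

Observed agreement pₒ = trace/N = 289/359 = 0.8050
Expected agreement pₑ = Σ (rowᵢ·colᵢ)/N² = (155·135 + 204·224)/359² = 0.5169
κ = (pₒ − pₑ)/(1 − pₑ) = (0.8050 − 0.5169)/(1 − 0.5169) = 0.596

0.596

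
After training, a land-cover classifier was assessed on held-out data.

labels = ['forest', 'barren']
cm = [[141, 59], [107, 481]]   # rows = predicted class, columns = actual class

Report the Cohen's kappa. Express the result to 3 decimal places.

0.485

Observed agreement pₒ = trace/N = 622/788 = 0.7893
Expected agreement pₑ = Σ (rowᵢ·colᵢ)/N² = (248·200 + 540·588)/788² = 0.5912
κ = (pₒ − pₑ)/(1 − pₑ) = (0.7893 − 0.5912)/(1 − 0.5912) = 0.485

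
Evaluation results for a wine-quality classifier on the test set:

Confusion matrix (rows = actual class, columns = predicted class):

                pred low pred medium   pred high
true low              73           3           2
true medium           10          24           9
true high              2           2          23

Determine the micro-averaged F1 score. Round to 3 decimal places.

Micro-averaging pools counts across classes: ΣTP=120, ΣFP=28, ΣFN=28.
Micro-F1 score = 2·TP/(2·TP+FP+FN) on pooled counts = 0.811 (equals overall accuracy in single-label multiclass).

0.811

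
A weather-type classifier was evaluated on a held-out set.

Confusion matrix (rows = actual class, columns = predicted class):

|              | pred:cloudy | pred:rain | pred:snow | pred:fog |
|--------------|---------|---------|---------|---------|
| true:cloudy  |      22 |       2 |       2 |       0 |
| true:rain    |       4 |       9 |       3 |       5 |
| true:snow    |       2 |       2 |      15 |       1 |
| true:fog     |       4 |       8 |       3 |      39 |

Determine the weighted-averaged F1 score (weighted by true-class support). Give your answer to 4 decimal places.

Per-class F1 score (2·TP/(2·TP+FP+FN)):
  cloudy: TP=22, FP=4+2+4=10, FN=2+2+0=4 → 44/58 = 0.75862
  rain: TP=9, FP=2+2+8=12, FN=4+3+5=12 → 18/42 = 0.42857
  snow: TP=15, FP=2+3+3=8, FN=2+2+1=5 → 30/43 = 0.69767
  fog: TP=39, FP=0+5+1=6, FN=4+8+3=15 → 78/99 = 0.78788
Weighted-F1 score = Σ (supportᵢ/N)·F1 scoreᵢ with N=121: (26/121)·0.75862 + (21/121)·0.42857 + (20/121)·0.69767 + (54/121)·0.78788 = 0.7043

0.7043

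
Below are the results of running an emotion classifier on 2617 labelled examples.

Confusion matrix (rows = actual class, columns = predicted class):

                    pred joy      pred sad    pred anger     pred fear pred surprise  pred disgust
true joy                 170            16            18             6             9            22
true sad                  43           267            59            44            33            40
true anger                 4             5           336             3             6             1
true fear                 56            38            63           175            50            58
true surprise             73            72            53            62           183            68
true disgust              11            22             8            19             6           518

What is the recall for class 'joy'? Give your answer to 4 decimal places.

0.7054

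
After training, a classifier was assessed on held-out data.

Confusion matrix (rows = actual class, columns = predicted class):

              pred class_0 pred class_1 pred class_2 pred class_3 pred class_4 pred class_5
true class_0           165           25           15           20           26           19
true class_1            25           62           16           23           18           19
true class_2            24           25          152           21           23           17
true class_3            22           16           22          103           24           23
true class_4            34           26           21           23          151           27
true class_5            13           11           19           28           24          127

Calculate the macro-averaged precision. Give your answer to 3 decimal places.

Per-class precision (TP/(TP+FP)):
  class_0: TP=165, FP=25+24+22+34+13=118 → 165/283 = 0.5830
  class_1: TP=62, FP=25+25+16+26+11=103 → 62/165 = 0.3758
  class_2: TP=152, FP=15+16+22+21+19=93 → 152/245 = 0.6204
  class_3: TP=103, FP=20+23+21+23+28=115 → 103/218 = 0.4725
  class_4: TP=151, FP=26+18+23+24+24=115 → 151/266 = 0.5677
  class_5: TP=127, FP=19+19+17+23+27=105 → 127/232 = 0.5474
Macro-precision = mean = (0.5830 + 0.3758 + 0.6204 + 0.4725 + 0.5677 + 0.5474) / 6 = 0.528

0.528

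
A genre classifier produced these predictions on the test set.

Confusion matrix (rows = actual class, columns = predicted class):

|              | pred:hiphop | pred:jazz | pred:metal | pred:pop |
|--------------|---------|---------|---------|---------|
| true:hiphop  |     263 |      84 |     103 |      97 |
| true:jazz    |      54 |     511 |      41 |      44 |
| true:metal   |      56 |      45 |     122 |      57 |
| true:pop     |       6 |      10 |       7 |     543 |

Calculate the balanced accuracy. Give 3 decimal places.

0.666

Balanced accuracy = mean of per-class recall.
  hiphop: recall = 263/547 = 0.4808
  jazz: recall = 511/650 = 0.7862
  metal: recall = 122/280 = 0.4357
  pop: recall = 543/566 = 0.9594
Mean = (0.4808 + 0.7862 + 0.4357 + 0.9594) / 4 = 0.666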